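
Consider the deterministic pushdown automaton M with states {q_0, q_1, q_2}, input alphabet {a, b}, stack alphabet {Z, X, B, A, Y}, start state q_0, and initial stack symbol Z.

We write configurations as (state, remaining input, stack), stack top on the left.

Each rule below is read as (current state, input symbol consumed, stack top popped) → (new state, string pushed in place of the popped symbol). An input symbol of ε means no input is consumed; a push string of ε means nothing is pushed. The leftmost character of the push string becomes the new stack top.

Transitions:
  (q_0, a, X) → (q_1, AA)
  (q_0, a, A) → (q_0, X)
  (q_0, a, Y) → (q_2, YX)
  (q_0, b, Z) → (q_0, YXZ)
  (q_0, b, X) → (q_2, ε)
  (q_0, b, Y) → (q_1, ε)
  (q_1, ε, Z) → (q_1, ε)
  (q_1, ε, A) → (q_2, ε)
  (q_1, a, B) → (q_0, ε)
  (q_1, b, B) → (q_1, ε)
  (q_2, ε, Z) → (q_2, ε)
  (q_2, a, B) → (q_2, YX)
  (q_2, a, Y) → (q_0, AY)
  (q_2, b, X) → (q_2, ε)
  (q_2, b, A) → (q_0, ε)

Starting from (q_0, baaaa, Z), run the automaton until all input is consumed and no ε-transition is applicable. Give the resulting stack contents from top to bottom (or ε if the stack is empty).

(q_0, baaaa, Z)
  read b, top Z: go to q_0, push YXZ → (q_0, aaaa, YXZ)
  read a, top Y: go to q_2, push YX → (q_2, aaa, YXXZ)
  read a, top Y: go to q_0, push AY → (q_0, aa, AYXXZ)
  read a, top A: go to q_0, push X → (q_0, a, XYXXZ)
  read a, top X: go to q_1, push AA → (q_1, ε, AAYXXZ)
  ε-move, top A: go to q_2, push ε → (q_2, ε, AYXXZ)
All input consumed in state q_2 with stack AYXXZ.

AYXXZ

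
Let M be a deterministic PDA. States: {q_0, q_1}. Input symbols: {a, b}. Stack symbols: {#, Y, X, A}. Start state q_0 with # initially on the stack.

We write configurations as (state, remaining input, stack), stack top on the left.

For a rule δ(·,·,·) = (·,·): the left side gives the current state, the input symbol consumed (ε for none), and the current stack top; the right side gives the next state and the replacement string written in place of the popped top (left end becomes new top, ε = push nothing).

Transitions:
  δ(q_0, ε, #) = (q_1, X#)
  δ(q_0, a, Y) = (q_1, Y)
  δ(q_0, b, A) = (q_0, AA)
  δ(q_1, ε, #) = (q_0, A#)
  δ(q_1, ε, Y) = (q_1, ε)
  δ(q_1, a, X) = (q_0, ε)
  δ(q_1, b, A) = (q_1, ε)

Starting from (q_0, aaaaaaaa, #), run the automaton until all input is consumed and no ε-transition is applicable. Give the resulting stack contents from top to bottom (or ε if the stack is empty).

(q_0, aaaaaaaa, #)
  ε-move, top #: go to q_1, push X# → (q_1, aaaaaaaa, X#)
  read a, top X: go to q_0, push ε → (q_0, aaaaaaa, #)
  ε-move, top #: go to q_1, push X# → (q_1, aaaaaaa, X#)
  read a, top X: go to q_0, push ε → (q_0, aaaaaa, #)
  ε-move, top #: go to q_1, push X# → (q_1, aaaaaa, X#)
  read a, top X: go to q_0, push ε → (q_0, aaaaa, #)
  ε-move, top #: go to q_1, push X# → (q_1, aaaaa, X#)
  read a, top X: go to q_0, push ε → (q_0, aaaa, #)
  ε-move, top #: go to q_1, push X# → (q_1, aaaa, X#)
  read a, top X: go to q_0, push ε → (q_0, aaa, #)
  ε-move, top #: go to q_1, push X# → (q_1, aaa, X#)
  read a, top X: go to q_0, push ε → (q_0, aa, #)
  ε-move, top #: go to q_1, push X# → (q_1, aa, X#)
  read a, top X: go to q_0, push ε → (q_0, a, #)
  ε-move, top #: go to q_1, push X# → (q_1, a, X#)
  read a, top X: go to q_0, push ε → (q_0, ε, #)
  ε-move, top #: go to q_1, push X# → (q_1, ε, X#)
All input consumed in state q_1 with stack X#.

X#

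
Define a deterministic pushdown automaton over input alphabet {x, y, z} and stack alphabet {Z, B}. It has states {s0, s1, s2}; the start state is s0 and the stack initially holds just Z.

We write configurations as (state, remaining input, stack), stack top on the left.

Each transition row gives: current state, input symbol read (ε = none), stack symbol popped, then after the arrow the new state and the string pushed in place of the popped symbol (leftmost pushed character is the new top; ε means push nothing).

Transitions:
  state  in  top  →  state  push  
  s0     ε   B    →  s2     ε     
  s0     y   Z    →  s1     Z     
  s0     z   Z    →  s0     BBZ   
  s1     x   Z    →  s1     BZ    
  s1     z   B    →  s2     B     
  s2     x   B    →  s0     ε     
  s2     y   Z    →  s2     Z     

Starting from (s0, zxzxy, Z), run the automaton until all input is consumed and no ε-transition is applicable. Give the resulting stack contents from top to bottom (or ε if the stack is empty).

(s0, zxzxy, Z)
  read z, top Z: go to s0, push BBZ → (s0, xzxy, BBZ)
  ε-move, top B: go to s2, push ε → (s2, xzxy, BZ)
  read x, top B: go to s0, push ε → (s0, zxy, Z)
  read z, top Z: go to s0, push BBZ → (s0, xy, BBZ)
  ε-move, top B: go to s2, push ε → (s2, xy, BZ)
  read x, top B: go to s0, push ε → (s0, y, Z)
  read y, top Z: go to s1, push Z → (s1, ε, Z)
All input consumed in state s1 with stack Z.

Z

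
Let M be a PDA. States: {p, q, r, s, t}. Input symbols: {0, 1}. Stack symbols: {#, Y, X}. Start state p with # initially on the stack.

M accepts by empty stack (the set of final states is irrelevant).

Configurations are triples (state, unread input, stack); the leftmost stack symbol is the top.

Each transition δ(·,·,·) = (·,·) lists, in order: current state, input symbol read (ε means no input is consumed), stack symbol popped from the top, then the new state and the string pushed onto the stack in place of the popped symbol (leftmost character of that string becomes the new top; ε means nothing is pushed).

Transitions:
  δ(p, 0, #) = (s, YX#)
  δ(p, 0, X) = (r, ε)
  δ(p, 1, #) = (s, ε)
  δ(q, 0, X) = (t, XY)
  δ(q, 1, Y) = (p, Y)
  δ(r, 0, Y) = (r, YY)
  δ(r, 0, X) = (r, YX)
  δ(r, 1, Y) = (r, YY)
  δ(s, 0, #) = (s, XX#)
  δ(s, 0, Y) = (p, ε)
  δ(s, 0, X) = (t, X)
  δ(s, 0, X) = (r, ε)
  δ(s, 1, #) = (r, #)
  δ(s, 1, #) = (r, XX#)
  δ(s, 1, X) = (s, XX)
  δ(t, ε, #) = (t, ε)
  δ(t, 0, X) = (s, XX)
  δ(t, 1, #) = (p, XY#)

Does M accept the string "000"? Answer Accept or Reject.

No computation consumes all input and empties the stack.

Reject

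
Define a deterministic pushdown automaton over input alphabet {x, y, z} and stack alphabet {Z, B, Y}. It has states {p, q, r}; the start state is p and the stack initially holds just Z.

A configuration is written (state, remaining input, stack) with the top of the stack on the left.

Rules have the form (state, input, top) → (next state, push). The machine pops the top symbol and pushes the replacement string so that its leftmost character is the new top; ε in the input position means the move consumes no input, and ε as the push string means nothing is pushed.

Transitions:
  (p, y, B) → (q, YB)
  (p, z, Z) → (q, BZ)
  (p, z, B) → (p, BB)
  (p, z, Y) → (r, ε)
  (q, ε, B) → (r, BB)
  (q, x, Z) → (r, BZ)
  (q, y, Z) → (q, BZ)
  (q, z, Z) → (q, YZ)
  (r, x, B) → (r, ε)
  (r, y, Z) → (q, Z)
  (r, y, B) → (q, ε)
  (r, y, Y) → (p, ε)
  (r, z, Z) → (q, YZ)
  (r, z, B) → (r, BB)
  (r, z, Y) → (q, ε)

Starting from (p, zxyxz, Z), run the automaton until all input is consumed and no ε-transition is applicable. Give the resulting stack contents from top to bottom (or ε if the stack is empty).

BBZ

(p, zxyxz, Z)
  read z, top Z: go to q, push BZ → (q, xyxz, BZ)
  ε-move, top B: go to r, push BB → (r, xyxz, BBZ)
  read x, top B: go to r, push ε → (r, yxz, BZ)
  read y, top B: go to q, push ε → (q, xz, Z)
  read x, top Z: go to r, push BZ → (r, z, BZ)
  read z, top B: go to r, push BB → (r, ε, BBZ)
All input consumed in state r with stack BBZ.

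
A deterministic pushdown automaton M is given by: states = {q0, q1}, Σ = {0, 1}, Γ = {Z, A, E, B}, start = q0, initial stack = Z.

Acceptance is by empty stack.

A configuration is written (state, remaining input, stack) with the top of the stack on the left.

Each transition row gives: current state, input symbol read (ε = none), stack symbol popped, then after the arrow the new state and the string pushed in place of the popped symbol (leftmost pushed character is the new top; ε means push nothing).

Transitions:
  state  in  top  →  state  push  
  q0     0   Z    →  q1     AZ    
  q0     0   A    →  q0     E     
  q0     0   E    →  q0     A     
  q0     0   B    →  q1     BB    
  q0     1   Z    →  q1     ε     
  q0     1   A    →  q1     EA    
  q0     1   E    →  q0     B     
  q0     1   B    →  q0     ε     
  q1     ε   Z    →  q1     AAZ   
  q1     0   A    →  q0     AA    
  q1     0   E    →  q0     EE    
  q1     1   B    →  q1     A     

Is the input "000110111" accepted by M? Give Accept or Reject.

Accept

(q0, 000110111, Z)
  read 0, top Z: go to q1, push AZ → (q1, 00110111, AZ)
  read 0, top A: go to q0, push AA → (q0, 0110111, AAZ)
  read 0, top A: go to q0, push E → (q0, 110111, EAZ)
  read 1, top E: go to q0, push B → (q0, 10111, BAZ)
  read 1, top B: go to q0, push ε → (q0, 0111, AZ)
  read 0, top A: go to q0, push E → (q0, 111, EZ)
  read 1, top E: go to q0, push B → (q0, 11, BZ)
  read 1, top B: go to q0, push ε → (q0, 1, Z)
  read 1, top Z: go to q1, push ε → (q1, ε, ε)
All input consumed and the stack is empty.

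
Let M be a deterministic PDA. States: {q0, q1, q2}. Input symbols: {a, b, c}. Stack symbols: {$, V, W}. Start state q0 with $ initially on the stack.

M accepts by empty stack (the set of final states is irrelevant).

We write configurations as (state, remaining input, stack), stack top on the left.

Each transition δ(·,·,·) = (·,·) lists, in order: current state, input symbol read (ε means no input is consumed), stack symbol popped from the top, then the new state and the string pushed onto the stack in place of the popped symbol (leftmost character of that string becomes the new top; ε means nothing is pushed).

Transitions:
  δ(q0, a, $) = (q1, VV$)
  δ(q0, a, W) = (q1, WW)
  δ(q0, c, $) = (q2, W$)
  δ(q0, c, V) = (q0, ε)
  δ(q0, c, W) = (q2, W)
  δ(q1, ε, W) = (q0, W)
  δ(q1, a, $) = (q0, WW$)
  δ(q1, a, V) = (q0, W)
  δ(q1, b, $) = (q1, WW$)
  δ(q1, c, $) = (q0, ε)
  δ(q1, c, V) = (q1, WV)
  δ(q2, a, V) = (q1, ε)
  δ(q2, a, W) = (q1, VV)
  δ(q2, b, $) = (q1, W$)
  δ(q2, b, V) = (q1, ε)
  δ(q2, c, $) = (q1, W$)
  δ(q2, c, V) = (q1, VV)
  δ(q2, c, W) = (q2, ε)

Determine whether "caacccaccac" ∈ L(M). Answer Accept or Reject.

(q0, caacccaccac, $)
  read c, top $: go to q2, push W$ → (q2, aacccaccac, W$)
  read a, top W: go to q1, push VV → (q1, acccaccac, VV$)
  read a, top V: go to q0, push W → (q0, cccaccac, WV$)
  read c, top W: go to q2, push W → (q2, ccaccac, WV$)
  read c, top W: go to q2, push ε → (q2, caccac, V$)
  read c, top V: go to q1, push VV → (q1, accac, VV$)
  read a, top V: go to q0, push W → (q0, ccac, WV$)
  read c, top W: go to q2, push W → (q2, cac, WV$)
  read c, top W: go to q2, push ε → (q2, ac, V$)
  read a, top V: go to q1, push ε → (q1, c, $)
  read c, top $: go to q0, push ε → (q0, ε, ε)
All input consumed and the stack is empty.

Accept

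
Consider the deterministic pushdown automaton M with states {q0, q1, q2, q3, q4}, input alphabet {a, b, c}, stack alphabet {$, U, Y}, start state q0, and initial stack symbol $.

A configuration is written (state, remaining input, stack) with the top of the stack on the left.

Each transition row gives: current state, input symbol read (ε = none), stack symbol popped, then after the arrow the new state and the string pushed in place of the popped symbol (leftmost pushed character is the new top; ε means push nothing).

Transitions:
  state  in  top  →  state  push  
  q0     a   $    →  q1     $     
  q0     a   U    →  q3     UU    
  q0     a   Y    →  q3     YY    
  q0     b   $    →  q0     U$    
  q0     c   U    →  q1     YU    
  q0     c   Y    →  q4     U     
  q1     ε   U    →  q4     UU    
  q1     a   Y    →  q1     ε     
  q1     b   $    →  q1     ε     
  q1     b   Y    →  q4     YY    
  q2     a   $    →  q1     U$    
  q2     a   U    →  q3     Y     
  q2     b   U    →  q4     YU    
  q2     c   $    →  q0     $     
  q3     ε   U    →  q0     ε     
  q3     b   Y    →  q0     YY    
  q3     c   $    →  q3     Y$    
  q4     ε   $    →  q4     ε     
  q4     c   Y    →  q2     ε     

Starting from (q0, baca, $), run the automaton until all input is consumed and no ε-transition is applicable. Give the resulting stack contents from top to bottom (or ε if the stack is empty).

UU$

(q0, baca, $)
  read b, top $: go to q0, push U$ → (q0, aca, U$)
  read a, top U: go to q3, push UU → (q3, ca, UU$)
  ε-move, top U: go to q0, push ε → (q0, ca, U$)
  read c, top U: go to q1, push YU → (q1, a, YU$)
  read a, top Y: go to q1, push ε → (q1, ε, U$)
  ε-move, top U: go to q4, push UU → (q4, ε, UU$)
All input consumed in state q4 with stack UU$.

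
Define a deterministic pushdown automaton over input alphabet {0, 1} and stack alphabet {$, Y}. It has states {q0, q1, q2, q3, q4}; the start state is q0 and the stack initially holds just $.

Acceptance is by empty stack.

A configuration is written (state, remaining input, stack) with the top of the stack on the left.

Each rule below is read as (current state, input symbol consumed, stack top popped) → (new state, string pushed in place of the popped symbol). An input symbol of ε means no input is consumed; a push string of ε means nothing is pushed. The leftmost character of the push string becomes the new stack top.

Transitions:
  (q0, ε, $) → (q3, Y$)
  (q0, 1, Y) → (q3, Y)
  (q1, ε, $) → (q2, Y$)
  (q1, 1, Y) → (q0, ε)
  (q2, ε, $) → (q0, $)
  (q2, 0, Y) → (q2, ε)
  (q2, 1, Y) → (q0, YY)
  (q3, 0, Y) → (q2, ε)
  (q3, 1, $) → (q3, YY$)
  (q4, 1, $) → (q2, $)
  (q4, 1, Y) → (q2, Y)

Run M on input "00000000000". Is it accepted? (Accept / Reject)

(q0, 00000000000, $)
  ε-move, top $: go to q3, push Y$ → (q3, 00000000000, Y$)
  read 0, top Y: go to q2, push ε → (q2, 0000000000, $)
  ε-move, top $: go to q0, push $ → (q0, 0000000000, $)
  ε-move, top $: go to q3, push Y$ → (q3, 0000000000, Y$)
  read 0, top Y: go to q2, push ε → (q2, 000000000, $)
  ε-move, top $: go to q0, push $ → (q0, 000000000, $)
  ε-move, top $: go to q3, push Y$ → (q3, 000000000, Y$)
  read 0, top Y: go to q2, push ε → (q2, 00000000, $)
  ε-move, top $: go to q0, push $ → (q0, 00000000, $)
  ε-move, top $: go to q3, push Y$ → (q3, 00000000, Y$)
  read 0, top Y: go to q2, push ε → (q2, 0000000, $)
  ε-move, top $: go to q0, push $ → (q0, 0000000, $)
  ε-move, top $: go to q3, push Y$ → (q3, 0000000, Y$)
  read 0, top Y: go to q2, push ε → (q2, 000000, $)
  ε-move, top $: go to q0, push $ → (q0, 000000, $)
  ε-move, top $: go to q3, push Y$ → (q3, 000000, Y$)
  read 0, top Y: go to q2, push ε → (q2, 00000, $)
  ε-move, top $: go to q0, push $ → (q0, 00000, $)
  ε-move, top $: go to q3, push Y$ → (q3, 00000, Y$)
  read 0, top Y: go to q2, push ε → (q2, 0000, $)
  ε-move, top $: go to q0, push $ → (q0, 0000, $)
  ε-move, top $: go to q3, push Y$ → (q3, 0000, Y$)
  read 0, top Y: go to q2, push ε → (q2, 000, $)
  ε-move, top $: go to q0, push $ → (q0, 000, $)
  ε-move, top $: go to q3, push Y$ → (q3, 000, Y$)
  read 0, top Y: go to q2, push ε → (q2, 00, $)
  ε-move, top $: go to q0, push $ → (q0, 00, $)
  ε-move, top $: go to q3, push Y$ → (q3, 00, Y$)
  read 0, top Y: go to q2, push ε → (q2, 0, $)
  ε-move, top $: go to q0, push $ → (q0, 0, $)
  ε-move, top $: go to q3, push Y$ → (q3, 0, Y$)
  read 0, top Y: go to q2, push ε → (q2, ε, $)
  ε-move, top $: go to q0, push $ → (q0, ε, $)
  ε-move, top $: go to q3, push Y$ → (q3, ε, Y$)
All input consumed; stack is Y$, not empty, and no further ε-move applies.

Reject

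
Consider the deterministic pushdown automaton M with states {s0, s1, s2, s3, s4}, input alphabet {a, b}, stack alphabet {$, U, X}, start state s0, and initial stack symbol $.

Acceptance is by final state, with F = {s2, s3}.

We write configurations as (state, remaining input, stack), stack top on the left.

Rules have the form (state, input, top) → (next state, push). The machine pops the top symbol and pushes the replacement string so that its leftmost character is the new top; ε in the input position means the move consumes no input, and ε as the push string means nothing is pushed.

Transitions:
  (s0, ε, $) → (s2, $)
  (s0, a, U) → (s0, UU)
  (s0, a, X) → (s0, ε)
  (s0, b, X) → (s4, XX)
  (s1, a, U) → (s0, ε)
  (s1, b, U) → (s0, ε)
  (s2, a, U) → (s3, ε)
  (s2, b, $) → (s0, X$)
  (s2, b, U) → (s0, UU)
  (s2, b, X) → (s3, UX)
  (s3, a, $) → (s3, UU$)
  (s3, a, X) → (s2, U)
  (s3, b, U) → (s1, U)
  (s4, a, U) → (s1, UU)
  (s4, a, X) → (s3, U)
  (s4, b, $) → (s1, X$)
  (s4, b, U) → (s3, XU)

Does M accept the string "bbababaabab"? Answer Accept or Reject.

Reject

(s0, bbababaabab, $) ⊢ (s2, bbababaabab, $) ⊢ (s0, bababaabab, X$) ⊢ (s4, ababaabab, XX$) ⊢ (s3, babaabab, UX$) ⊢ (s1, abaabab, UX$) ⊢ (s0, baabab, X$) ⊢ (s4, aabab, XX$) ⊢ (s3, abab, UX$)
No transition applies at (s3, abab, UX$); input not fully consumed.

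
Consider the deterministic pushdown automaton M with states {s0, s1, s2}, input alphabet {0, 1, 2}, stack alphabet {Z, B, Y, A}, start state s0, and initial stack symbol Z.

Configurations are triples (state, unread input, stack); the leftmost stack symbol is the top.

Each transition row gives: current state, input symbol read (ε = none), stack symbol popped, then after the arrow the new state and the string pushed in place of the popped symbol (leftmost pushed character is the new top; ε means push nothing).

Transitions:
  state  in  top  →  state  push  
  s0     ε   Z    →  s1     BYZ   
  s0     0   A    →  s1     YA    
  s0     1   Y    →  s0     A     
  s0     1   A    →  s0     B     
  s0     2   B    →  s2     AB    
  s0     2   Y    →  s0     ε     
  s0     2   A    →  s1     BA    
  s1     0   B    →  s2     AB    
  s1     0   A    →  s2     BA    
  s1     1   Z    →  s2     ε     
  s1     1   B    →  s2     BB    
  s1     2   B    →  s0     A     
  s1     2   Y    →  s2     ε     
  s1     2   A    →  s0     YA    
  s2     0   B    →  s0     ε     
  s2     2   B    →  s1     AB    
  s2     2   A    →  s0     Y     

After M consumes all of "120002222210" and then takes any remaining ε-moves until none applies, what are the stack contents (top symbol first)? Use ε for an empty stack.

YABBYZ

(s0, 120002222210, Z) ⊢ (s1, 120002222210, BYZ) ⊢ (s2, 20002222210, BBYZ) ⊢ (s1, 0002222210, ABBYZ) ⊢ (s2, 002222210, BABBYZ) ⊢ (s0, 02222210, ABBYZ) ⊢ (s1, 2222210, YABBYZ) ⊢ (s2, 222210, ABBYZ) ⊢ (s0, 22210, YBBYZ) ⊢ (s0, 2210, BBYZ) ⊢ (s2, 210, ABBYZ) ⊢ (s0, 10, YBBYZ) ⊢ (s0, 0, ABBYZ) ⊢ (s1, ε, YABBYZ)
All input consumed in state s1 with stack YABBYZ.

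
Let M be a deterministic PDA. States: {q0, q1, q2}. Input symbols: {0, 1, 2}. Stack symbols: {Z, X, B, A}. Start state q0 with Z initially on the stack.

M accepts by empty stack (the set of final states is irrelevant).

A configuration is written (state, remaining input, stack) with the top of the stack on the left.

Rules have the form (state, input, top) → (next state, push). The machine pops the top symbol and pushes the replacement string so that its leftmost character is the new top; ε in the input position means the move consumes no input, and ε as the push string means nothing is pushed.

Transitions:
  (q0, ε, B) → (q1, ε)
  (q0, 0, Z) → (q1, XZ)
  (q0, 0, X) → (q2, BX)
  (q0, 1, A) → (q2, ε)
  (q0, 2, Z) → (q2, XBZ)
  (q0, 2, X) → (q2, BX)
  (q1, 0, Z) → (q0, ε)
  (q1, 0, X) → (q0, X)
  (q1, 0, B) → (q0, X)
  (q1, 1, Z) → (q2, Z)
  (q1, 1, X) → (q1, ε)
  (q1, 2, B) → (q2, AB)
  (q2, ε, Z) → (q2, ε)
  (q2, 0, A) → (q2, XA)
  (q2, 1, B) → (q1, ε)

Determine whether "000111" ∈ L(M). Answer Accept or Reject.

(q0, 000111, Z)
  read 0, top Z: go to q1, push XZ → (q1, 00111, XZ)
  read 0, top X: go to q0, push X → (q0, 0111, XZ)
  read 0, top X: go to q2, push BX → (q2, 111, BXZ)
  read 1, top B: go to q1, push ε → (q1, 11, XZ)
  read 1, top X: go to q1, push ε → (q1, 1, Z)
  read 1, top Z: go to q2, push Z → (q2, ε, Z)
  ε-move, top Z: go to q2, push ε → (q2, ε, ε)
All input consumed and the stack is empty.

Accept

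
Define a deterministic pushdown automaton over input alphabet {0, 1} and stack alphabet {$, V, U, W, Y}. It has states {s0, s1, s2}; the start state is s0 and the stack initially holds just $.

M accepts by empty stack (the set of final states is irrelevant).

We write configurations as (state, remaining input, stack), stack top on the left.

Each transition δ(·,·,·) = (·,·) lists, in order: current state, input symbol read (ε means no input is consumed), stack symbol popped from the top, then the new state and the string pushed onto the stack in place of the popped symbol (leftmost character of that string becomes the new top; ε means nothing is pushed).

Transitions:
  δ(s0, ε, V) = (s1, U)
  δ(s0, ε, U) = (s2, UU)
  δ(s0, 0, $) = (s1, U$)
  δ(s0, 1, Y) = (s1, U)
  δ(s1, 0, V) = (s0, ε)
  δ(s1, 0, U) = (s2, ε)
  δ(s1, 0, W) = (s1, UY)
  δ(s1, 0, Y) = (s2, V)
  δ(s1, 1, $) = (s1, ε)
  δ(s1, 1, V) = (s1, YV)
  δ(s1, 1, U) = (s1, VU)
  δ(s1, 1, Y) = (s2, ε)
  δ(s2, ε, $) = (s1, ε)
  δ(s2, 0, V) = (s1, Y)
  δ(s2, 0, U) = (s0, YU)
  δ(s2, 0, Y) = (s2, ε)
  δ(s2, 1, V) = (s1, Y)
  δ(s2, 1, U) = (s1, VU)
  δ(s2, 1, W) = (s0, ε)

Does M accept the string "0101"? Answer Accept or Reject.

(s0, 0101, $) ⊢ (s1, 101, U$) ⊢ (s1, 01, VU$) ⊢ (s0, 1, U$) ⊢ (s2, 1, UU$) ⊢ (s1, ε, VUU$)
All input consumed; stack is VUU$, not empty, and no further ε-move applies.

Reject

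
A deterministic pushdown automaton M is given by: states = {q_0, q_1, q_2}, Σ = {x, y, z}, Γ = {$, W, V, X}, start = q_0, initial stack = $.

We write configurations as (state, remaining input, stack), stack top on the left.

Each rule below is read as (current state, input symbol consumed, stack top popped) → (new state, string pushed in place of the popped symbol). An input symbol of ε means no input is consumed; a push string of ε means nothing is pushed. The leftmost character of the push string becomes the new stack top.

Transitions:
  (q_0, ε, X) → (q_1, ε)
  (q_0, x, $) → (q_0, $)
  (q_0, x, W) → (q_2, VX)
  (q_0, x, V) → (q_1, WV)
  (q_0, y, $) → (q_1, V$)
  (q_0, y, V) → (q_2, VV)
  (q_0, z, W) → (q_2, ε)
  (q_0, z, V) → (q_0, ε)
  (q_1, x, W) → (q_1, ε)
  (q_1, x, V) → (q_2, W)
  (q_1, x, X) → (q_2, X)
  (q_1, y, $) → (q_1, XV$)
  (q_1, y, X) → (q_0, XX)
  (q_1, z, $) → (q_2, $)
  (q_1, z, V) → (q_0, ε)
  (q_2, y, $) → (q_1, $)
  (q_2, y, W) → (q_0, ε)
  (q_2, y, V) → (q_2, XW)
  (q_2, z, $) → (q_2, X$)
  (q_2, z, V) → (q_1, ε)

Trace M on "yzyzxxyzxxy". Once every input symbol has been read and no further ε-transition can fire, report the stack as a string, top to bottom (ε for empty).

(q_0, yzyzxxyzxxy, $)
  read y, top $: go to q_1, push V$ → (q_1, zyzxxyzxxy, V$)
  read z, top V: go to q_0, push ε → (q_0, yzxxyzxxy, $)
  read y, top $: go to q_1, push V$ → (q_1, zxxyzxxy, V$)
  read z, top V: go to q_0, push ε → (q_0, xxyzxxy, $)
  read x, top $: go to q_0, push $ → (q_0, xyzxxy, $)
  read x, top $: go to q_0, push $ → (q_0, yzxxy, $)
  read y, top $: go to q_1, push V$ → (q_1, zxxy, V$)
  read z, top V: go to q_0, push ε → (q_0, xxy, $)
  read x, top $: go to q_0, push $ → (q_0, xy, $)
  read x, top $: go to q_0, push $ → (q_0, y, $)
  read y, top $: go to q_1, push V$ → (q_1, ε, V$)
All input consumed in state q_1 with stack V$.

V$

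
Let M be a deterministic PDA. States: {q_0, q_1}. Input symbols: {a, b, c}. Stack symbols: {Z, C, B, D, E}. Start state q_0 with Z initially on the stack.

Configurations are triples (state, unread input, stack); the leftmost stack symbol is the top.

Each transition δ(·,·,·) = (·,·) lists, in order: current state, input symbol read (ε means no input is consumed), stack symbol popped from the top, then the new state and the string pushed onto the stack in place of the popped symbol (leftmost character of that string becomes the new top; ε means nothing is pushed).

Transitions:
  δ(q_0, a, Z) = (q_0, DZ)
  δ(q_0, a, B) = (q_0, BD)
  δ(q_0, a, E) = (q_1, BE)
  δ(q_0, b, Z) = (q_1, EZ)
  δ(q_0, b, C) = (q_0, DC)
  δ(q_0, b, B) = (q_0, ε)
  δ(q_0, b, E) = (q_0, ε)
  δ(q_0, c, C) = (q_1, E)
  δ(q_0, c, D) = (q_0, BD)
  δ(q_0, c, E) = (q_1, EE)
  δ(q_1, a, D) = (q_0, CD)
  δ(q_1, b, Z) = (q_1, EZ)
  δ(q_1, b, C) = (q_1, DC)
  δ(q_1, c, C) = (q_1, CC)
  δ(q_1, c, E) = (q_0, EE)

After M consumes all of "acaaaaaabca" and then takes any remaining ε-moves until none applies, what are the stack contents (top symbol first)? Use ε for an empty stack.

(q_0, acaaaaaabca, Z)
  read a, top Z: go to q_0, push DZ → (q_0, caaaaaabca, DZ)
  read c, top D: go to q_0, push BD → (q_0, aaaaaabca, BDZ)
  read a, top B: go to q_0, push BD → (q_0, aaaaabca, BDDZ)
  read a, top B: go to q_0, push BD → (q_0, aaaabca, BDDDZ)
  read a, top B: go to q_0, push BD → (q_0, aaabca, BDDDDZ)
  read a, top B: go to q_0, push BD → (q_0, aabca, BDDDDDZ)
  read a, top B: go to q_0, push BD → (q_0, abca, BDDDDDDZ)
  read a, top B: go to q_0, push BD → (q_0, bca, BDDDDDDDZ)
  read b, top B: go to q_0, push ε → (q_0, ca, DDDDDDDZ)
  read c, top D: go to q_0, push BD → (q_0, a, BDDDDDDDZ)
  read a, top B: go to q_0, push BD → (q_0, ε, BDDDDDDDDZ)
All input consumed in state q_0 with stack BDDDDDDDDZ.

BDDDDDDDDZ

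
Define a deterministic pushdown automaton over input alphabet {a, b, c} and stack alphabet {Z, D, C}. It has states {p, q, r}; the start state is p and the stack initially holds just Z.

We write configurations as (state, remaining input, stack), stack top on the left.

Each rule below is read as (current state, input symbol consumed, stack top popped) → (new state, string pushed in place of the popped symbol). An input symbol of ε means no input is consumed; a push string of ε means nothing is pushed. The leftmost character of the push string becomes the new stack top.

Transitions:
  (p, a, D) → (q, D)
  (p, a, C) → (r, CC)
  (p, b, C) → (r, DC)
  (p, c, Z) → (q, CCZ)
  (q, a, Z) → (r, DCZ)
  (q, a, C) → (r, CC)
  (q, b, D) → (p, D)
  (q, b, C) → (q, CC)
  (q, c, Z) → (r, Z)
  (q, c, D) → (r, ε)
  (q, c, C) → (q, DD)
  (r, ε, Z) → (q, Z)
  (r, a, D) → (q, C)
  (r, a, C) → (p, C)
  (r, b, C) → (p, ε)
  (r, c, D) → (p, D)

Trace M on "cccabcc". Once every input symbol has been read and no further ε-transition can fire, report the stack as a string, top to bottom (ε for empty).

DCCZ

(p, cccabcc, Z)
  read c, top Z: go to q, push CCZ → (q, ccabcc, CCZ)
  read c, top C: go to q, push DD → (q, cabcc, DDCZ)
  read c, top D: go to r, push ε → (r, abcc, DCZ)
  read a, top D: go to q, push C → (q, bcc, CCZ)
  read b, top C: go to q, push CC → (q, cc, CCCZ)
  read c, top C: go to q, push DD → (q, c, DDCCZ)
  read c, top D: go to r, push ε → (r, ε, DCCZ)
All input consumed in state r with stack DCCZ.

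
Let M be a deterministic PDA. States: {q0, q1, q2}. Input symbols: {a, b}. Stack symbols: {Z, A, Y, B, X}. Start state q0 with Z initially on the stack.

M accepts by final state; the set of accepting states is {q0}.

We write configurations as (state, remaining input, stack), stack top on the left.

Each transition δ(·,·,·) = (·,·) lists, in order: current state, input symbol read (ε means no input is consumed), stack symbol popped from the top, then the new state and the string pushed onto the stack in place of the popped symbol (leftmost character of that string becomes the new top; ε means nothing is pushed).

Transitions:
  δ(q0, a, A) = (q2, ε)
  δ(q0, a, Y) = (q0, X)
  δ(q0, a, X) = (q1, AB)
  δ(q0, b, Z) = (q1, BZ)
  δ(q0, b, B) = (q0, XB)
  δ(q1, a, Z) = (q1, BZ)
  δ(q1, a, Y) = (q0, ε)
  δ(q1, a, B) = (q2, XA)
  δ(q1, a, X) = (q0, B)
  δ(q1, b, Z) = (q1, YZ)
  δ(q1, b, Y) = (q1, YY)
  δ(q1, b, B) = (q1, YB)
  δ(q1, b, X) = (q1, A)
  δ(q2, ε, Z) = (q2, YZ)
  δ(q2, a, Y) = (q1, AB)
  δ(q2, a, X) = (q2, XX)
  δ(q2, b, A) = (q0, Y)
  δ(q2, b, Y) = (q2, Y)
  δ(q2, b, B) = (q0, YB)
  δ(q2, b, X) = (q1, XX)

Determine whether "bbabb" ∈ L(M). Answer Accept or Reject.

Reject

(q0, bbabb, Z) ⊢ (q1, babb, BZ) ⊢ (q1, abb, YBZ) ⊢ (q0, bb, BZ) ⊢ (q0, b, XBZ)
No transition applies at (q0, b, XBZ); input not fully consumed.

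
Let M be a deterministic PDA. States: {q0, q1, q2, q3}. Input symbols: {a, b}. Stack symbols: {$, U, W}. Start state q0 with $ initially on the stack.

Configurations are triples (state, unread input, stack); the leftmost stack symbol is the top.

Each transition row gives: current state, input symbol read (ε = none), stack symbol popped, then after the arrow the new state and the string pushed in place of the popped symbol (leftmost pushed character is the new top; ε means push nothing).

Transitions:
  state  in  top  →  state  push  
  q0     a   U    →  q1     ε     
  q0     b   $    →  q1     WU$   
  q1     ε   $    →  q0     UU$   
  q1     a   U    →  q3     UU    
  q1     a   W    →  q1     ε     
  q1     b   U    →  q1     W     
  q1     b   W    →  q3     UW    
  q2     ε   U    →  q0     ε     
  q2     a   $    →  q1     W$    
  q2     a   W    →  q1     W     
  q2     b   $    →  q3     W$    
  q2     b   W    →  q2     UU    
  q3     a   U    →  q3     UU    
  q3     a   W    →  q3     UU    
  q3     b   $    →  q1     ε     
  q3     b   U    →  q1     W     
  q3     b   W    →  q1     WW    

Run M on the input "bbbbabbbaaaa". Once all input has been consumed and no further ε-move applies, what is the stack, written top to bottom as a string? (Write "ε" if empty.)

(q0, bbbbabbbaaaa, $)
  read b, top $: go to q1, push WU$ → (q1, bbbabbbaaaa, WU$)
  read b, top W: go to q3, push UW → (q3, bbabbbaaaa, UWU$)
  read b, top U: go to q1, push W → (q1, babbbaaaa, WWU$)
  read b, top W: go to q3, push UW → (q3, abbbaaaa, UWWU$)
  read a, top U: go to q3, push UU → (q3, bbbaaaa, UUWWU$)
  read b, top U: go to q1, push W → (q1, bbaaaa, WUWWU$)
  read b, top W: go to q3, push UW → (q3, baaaa, UWUWWU$)
  read b, top U: go to q1, push W → (q1, aaaa, WWUWWU$)
  read a, top W: go to q1, push ε → (q1, aaa, WUWWU$)
  read a, top W: go to q1, push ε → (q1, aa, UWWU$)
  read a, top U: go to q3, push UU → (q3, a, UUWWU$)
  read a, top U: go to q3, push UU → (q3, ε, UUUWWU$)
All input consumed in state q3 with stack UUUWWU$.

UUUWWU$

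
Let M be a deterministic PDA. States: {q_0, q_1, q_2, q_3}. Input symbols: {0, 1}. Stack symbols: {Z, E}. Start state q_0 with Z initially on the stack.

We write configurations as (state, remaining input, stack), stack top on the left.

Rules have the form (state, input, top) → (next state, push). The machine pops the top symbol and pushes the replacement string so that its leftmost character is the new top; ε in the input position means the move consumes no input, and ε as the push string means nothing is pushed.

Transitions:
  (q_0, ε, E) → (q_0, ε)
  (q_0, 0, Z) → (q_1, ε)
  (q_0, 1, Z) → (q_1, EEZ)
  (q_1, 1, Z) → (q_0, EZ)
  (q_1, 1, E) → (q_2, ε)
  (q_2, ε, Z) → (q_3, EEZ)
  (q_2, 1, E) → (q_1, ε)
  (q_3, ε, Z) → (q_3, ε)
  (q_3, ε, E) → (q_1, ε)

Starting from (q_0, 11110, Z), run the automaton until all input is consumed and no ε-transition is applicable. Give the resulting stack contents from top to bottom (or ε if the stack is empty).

(q_0, 11110, Z)
  read 1, top Z: go to q_1, push EEZ → (q_1, 1110, EEZ)
  read 1, top E: go to q_2, push ε → (q_2, 110, EZ)
  read 1, top E: go to q_1, push ε → (q_1, 10, Z)
  read 1, top Z: go to q_0, push EZ → (q_0, 0, EZ)
  ε-move, top E: go to q_0, push ε → (q_0, 0, Z)
  read 0, top Z: go to q_1, push ε → (q_1, ε, ε)
All input consumed in state q_1 with stack ε.

ε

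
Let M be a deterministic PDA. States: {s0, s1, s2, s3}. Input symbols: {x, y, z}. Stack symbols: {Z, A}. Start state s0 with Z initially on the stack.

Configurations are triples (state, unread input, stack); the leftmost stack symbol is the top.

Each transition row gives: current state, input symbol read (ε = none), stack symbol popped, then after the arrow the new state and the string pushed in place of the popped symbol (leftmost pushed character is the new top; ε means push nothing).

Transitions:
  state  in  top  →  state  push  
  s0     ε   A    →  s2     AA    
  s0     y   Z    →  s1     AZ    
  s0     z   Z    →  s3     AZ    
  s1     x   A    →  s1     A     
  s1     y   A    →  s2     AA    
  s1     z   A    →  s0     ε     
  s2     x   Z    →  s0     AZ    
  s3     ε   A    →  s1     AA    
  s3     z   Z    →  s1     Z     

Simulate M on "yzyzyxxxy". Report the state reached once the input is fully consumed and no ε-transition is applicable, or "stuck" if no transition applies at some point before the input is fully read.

s2

(s0, yzyzyxxxy, Z)
  read y, top Z: go to s1, push AZ → (s1, zyzyxxxy, AZ)
  read z, top A: go to s0, push ε → (s0, yzyxxxy, Z)
  read y, top Z: go to s1, push AZ → (s1, zyxxxy, AZ)
  read z, top A: go to s0, push ε → (s0, yxxxy, Z)
  read y, top Z: go to s1, push AZ → (s1, xxxy, AZ)
  read x, top A: go to s1, push A → (s1, xxy, AZ)
  read x, top A: go to s1, push A → (s1, xy, AZ)
  read x, top A: go to s1, push A → (s1, y, AZ)
  read y, top A: go to s2, push AA → (s2, ε, AAZ)
All input consumed; M is in state s2.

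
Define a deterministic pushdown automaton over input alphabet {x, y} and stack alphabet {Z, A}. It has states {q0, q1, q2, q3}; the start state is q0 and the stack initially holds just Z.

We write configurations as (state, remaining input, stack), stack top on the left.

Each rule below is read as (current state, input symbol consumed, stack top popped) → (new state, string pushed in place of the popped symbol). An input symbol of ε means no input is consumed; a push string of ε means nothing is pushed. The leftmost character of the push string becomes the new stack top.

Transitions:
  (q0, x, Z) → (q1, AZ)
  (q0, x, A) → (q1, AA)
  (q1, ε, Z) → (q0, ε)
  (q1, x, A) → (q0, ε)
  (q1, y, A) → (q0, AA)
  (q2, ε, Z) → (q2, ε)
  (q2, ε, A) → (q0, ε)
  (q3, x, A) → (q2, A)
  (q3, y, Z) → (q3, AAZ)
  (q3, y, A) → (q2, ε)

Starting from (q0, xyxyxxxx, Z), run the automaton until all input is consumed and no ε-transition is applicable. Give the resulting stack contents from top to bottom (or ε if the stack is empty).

AAAAZ

(q0, xyxyxxxx, Z)
  read x, top Z: go to q1, push AZ → (q1, yxyxxxx, AZ)
  read y, top A: go to q0, push AA → (q0, xyxxxx, AAZ)
  read x, top A: go to q1, push AA → (q1, yxxxx, AAAZ)
  read y, top A: go to q0, push AA → (q0, xxxx, AAAAZ)
  read x, top A: go to q1, push AA → (q1, xxx, AAAAAZ)
  read x, top A: go to q0, push ε → (q0, xx, AAAAZ)
  read x, top A: go to q1, push AA → (q1, x, AAAAAZ)
  read x, top A: go to q0, push ε → (q0, ε, AAAAZ)
All input consumed in state q0 with stack AAAAZ.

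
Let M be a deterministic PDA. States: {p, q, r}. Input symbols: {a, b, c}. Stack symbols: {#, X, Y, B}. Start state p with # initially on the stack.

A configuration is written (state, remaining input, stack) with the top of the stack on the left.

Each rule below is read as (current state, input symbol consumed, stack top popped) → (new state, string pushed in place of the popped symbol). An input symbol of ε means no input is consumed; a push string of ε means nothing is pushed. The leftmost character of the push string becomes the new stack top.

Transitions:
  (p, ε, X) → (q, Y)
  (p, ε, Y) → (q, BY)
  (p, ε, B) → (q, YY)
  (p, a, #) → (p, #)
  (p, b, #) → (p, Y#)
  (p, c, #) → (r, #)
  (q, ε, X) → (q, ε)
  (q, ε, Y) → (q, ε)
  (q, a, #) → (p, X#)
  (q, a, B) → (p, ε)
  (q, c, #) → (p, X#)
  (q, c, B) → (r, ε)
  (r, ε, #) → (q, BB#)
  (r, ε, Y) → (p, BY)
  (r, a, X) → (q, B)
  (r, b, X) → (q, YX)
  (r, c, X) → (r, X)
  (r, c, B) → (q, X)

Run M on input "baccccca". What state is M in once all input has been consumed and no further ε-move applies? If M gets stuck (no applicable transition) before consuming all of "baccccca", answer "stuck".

q

(p, baccccca, #)
  read b, top #: go to p, push Y# → (p, accccca, Y#)
  ε-move, top Y: go to q, push BY → (q, accccca, BY#)
  read a, top B: go to p, push ε → (p, ccccca, Y#)
  ε-move, top Y: go to q, push BY → (q, ccccca, BY#)
  read c, top B: go to r, push ε → (r, cccca, Y#)
  ε-move, top Y: go to p, push BY → (p, cccca, BY#)
  ε-move, top B: go to q, push YY → (q, cccca, YYY#)
  ε-move, top Y: go to q, push ε → (q, cccca, YY#)
  ε-move, top Y: go to q, push ε → (q, cccca, Y#)
  ε-move, top Y: go to q, push ε → (q, cccca, #)
  read c, top #: go to p, push X# → (p, ccca, X#)
  ε-move, top X: go to q, push Y → (q, ccca, Y#)
  ε-move, top Y: go to q, push ε → (q, ccca, #)
  read c, top #: go to p, push X# → (p, cca, X#)
  ε-move, top X: go to q, push Y → (q, cca, Y#)
  ε-move, top Y: go to q, push ε → (q, cca, #)
  read c, top #: go to p, push X# → (p, ca, X#)
  ε-move, top X: go to q, push Y → (q, ca, Y#)
  ε-move, top Y: go to q, push ε → (q, ca, #)
  read c, top #: go to p, push X# → (p, a, X#)
  ε-move, top X: go to q, push Y → (q, a, Y#)
  ε-move, top Y: go to q, push ε → (q, a, #)
  read a, top #: go to p, push X# → (p, ε, X#)
  ε-move, top X: go to q, push Y → (q, ε, Y#)
  ε-move, top Y: go to q, push ε → (q, ε, #)
All input consumed; M is in state q.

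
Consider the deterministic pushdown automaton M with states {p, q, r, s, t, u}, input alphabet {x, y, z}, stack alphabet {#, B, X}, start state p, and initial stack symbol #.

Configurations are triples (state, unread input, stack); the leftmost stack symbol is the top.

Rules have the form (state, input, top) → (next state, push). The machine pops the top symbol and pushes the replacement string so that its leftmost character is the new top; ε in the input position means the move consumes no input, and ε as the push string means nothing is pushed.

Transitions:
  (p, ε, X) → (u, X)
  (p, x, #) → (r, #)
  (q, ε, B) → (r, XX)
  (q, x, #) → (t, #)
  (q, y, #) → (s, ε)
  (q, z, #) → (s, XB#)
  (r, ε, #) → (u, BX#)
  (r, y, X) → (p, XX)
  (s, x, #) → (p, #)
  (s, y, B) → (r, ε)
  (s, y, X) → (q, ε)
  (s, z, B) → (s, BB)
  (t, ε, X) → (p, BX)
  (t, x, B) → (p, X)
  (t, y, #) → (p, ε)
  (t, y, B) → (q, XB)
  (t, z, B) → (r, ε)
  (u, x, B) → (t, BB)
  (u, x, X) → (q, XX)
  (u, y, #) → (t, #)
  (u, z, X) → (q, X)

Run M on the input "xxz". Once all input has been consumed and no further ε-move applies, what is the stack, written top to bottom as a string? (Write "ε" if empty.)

(p, xxz, #)
  read x, top #: go to r, push # → (r, xz, #)
  ε-move, top #: go to u, push BX# → (u, xz, BX#)
  read x, top B: go to t, push BB → (t, z, BBX#)
  read z, top B: go to r, push ε → (r, ε, BX#)
All input consumed in state r with stack BX#.

BX#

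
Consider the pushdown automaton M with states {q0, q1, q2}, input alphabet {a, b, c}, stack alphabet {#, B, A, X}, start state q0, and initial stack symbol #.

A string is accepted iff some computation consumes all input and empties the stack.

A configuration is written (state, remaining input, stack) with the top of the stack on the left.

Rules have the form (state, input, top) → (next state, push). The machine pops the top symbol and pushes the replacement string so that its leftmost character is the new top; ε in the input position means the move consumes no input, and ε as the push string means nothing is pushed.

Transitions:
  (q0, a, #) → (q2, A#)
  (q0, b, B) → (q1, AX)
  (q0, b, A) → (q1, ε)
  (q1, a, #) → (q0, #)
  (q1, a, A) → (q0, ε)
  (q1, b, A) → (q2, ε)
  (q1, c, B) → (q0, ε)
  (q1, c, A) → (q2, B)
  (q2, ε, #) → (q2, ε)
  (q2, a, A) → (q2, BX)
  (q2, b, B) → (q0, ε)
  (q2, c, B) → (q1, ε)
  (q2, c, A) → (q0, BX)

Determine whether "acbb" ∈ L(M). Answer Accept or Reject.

No computation consumes all input and empties the stack.

Reject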